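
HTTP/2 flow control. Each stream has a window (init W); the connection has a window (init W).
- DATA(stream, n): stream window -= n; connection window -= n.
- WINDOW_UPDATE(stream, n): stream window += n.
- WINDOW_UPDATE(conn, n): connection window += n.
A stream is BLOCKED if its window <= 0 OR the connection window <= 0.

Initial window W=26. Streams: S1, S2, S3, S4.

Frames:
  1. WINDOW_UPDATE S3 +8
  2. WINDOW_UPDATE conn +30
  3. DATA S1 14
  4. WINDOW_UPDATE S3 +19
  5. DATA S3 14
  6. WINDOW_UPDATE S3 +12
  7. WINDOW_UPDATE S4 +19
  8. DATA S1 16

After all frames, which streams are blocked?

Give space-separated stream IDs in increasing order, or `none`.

Op 1: conn=26 S1=26 S2=26 S3=34 S4=26 blocked=[]
Op 2: conn=56 S1=26 S2=26 S3=34 S4=26 blocked=[]
Op 3: conn=42 S1=12 S2=26 S3=34 S4=26 blocked=[]
Op 4: conn=42 S1=12 S2=26 S3=53 S4=26 blocked=[]
Op 5: conn=28 S1=12 S2=26 S3=39 S4=26 blocked=[]
Op 6: conn=28 S1=12 S2=26 S3=51 S4=26 blocked=[]
Op 7: conn=28 S1=12 S2=26 S3=51 S4=45 blocked=[]
Op 8: conn=12 S1=-4 S2=26 S3=51 S4=45 blocked=[1]

Answer: S1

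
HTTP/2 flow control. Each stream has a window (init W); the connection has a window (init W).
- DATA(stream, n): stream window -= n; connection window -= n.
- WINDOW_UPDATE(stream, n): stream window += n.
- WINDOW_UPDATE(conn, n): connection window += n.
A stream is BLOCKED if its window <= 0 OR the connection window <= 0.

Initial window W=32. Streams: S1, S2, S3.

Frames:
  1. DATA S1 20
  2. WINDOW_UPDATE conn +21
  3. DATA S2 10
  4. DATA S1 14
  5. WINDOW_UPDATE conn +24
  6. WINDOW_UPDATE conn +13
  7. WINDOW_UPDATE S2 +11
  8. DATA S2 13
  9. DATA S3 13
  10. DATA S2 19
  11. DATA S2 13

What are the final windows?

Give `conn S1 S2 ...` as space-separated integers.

Answer: -12 -2 -12 19

Derivation:
Op 1: conn=12 S1=12 S2=32 S3=32 blocked=[]
Op 2: conn=33 S1=12 S2=32 S3=32 blocked=[]
Op 3: conn=23 S1=12 S2=22 S3=32 blocked=[]
Op 4: conn=9 S1=-2 S2=22 S3=32 blocked=[1]
Op 5: conn=33 S1=-2 S2=22 S3=32 blocked=[1]
Op 6: conn=46 S1=-2 S2=22 S3=32 blocked=[1]
Op 7: conn=46 S1=-2 S2=33 S3=32 blocked=[1]
Op 8: conn=33 S1=-2 S2=20 S3=32 blocked=[1]
Op 9: conn=20 S1=-2 S2=20 S3=19 blocked=[1]
Op 10: conn=1 S1=-2 S2=1 S3=19 blocked=[1]
Op 11: conn=-12 S1=-2 S2=-12 S3=19 blocked=[1, 2, 3]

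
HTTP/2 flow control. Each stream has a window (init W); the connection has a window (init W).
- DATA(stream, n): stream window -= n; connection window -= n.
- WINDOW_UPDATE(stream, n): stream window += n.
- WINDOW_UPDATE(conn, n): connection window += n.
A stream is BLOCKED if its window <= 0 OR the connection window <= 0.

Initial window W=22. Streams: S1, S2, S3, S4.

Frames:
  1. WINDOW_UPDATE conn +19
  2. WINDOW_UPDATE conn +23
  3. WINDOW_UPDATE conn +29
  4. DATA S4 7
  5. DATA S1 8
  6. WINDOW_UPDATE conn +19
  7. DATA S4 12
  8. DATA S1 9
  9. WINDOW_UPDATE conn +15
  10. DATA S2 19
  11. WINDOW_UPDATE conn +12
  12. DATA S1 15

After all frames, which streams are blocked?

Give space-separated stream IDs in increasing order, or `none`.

Op 1: conn=41 S1=22 S2=22 S3=22 S4=22 blocked=[]
Op 2: conn=64 S1=22 S2=22 S3=22 S4=22 blocked=[]
Op 3: conn=93 S1=22 S2=22 S3=22 S4=22 blocked=[]
Op 4: conn=86 S1=22 S2=22 S3=22 S4=15 blocked=[]
Op 5: conn=78 S1=14 S2=22 S3=22 S4=15 blocked=[]
Op 6: conn=97 S1=14 S2=22 S3=22 S4=15 blocked=[]
Op 7: conn=85 S1=14 S2=22 S3=22 S4=3 blocked=[]
Op 8: conn=76 S1=5 S2=22 S3=22 S4=3 blocked=[]
Op 9: conn=91 S1=5 S2=22 S3=22 S4=3 blocked=[]
Op 10: conn=72 S1=5 S2=3 S3=22 S4=3 blocked=[]
Op 11: conn=84 S1=5 S2=3 S3=22 S4=3 blocked=[]
Op 12: conn=69 S1=-10 S2=3 S3=22 S4=3 blocked=[1]

Answer: S1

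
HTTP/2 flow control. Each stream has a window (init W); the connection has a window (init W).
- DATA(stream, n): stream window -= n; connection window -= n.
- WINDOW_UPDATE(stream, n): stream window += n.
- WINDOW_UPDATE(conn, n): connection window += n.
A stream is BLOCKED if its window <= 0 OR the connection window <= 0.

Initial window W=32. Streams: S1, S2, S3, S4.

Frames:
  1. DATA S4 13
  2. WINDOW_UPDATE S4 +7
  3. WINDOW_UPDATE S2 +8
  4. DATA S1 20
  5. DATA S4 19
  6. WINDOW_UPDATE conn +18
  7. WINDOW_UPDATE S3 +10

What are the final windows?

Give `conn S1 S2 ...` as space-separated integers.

Op 1: conn=19 S1=32 S2=32 S3=32 S4=19 blocked=[]
Op 2: conn=19 S1=32 S2=32 S3=32 S4=26 blocked=[]
Op 3: conn=19 S1=32 S2=40 S3=32 S4=26 blocked=[]
Op 4: conn=-1 S1=12 S2=40 S3=32 S4=26 blocked=[1, 2, 3, 4]
Op 5: conn=-20 S1=12 S2=40 S3=32 S4=7 blocked=[1, 2, 3, 4]
Op 6: conn=-2 S1=12 S2=40 S3=32 S4=7 blocked=[1, 2, 3, 4]
Op 7: conn=-2 S1=12 S2=40 S3=42 S4=7 blocked=[1, 2, 3, 4]

Answer: -2 12 40 42 7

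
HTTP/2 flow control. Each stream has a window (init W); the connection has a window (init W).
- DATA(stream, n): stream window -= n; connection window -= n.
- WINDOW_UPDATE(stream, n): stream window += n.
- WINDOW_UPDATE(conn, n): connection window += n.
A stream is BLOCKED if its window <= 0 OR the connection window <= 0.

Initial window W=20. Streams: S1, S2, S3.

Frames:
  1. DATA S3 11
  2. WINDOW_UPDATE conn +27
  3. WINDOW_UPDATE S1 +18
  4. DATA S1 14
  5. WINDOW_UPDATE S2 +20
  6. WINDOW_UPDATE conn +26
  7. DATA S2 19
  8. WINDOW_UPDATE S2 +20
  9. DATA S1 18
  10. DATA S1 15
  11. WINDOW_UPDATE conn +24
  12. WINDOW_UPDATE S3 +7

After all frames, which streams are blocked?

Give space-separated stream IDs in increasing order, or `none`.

Answer: S1

Derivation:
Op 1: conn=9 S1=20 S2=20 S3=9 blocked=[]
Op 2: conn=36 S1=20 S2=20 S3=9 blocked=[]
Op 3: conn=36 S1=38 S2=20 S3=9 blocked=[]
Op 4: conn=22 S1=24 S2=20 S3=9 blocked=[]
Op 5: conn=22 S1=24 S2=40 S3=9 blocked=[]
Op 6: conn=48 S1=24 S2=40 S3=9 blocked=[]
Op 7: conn=29 S1=24 S2=21 S3=9 blocked=[]
Op 8: conn=29 S1=24 S2=41 S3=9 blocked=[]
Op 9: conn=11 S1=6 S2=41 S3=9 blocked=[]
Op 10: conn=-4 S1=-9 S2=41 S3=9 blocked=[1, 2, 3]
Op 11: conn=20 S1=-9 S2=41 S3=9 blocked=[1]
Op 12: conn=20 S1=-9 S2=41 S3=16 blocked=[1]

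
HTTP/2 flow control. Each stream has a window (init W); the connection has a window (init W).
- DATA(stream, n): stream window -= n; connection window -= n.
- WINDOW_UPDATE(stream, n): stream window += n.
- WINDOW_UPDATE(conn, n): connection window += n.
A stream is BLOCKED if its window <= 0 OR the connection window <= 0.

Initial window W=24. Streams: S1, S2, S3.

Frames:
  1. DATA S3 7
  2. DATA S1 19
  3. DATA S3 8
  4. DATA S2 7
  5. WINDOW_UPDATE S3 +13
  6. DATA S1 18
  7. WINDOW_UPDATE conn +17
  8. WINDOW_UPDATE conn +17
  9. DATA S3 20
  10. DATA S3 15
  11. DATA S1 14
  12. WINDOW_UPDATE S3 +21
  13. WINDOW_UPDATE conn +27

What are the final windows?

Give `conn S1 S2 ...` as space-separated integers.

Answer: -23 -27 17 8

Derivation:
Op 1: conn=17 S1=24 S2=24 S3=17 blocked=[]
Op 2: conn=-2 S1=5 S2=24 S3=17 blocked=[1, 2, 3]
Op 3: conn=-10 S1=5 S2=24 S3=9 blocked=[1, 2, 3]
Op 4: conn=-17 S1=5 S2=17 S3=9 blocked=[1, 2, 3]
Op 5: conn=-17 S1=5 S2=17 S3=22 blocked=[1, 2, 3]
Op 6: conn=-35 S1=-13 S2=17 S3=22 blocked=[1, 2, 3]
Op 7: conn=-18 S1=-13 S2=17 S3=22 blocked=[1, 2, 3]
Op 8: conn=-1 S1=-13 S2=17 S3=22 blocked=[1, 2, 3]
Op 9: conn=-21 S1=-13 S2=17 S3=2 blocked=[1, 2, 3]
Op 10: conn=-36 S1=-13 S2=17 S3=-13 blocked=[1, 2, 3]
Op 11: conn=-50 S1=-27 S2=17 S3=-13 blocked=[1, 2, 3]
Op 12: conn=-50 S1=-27 S2=17 S3=8 blocked=[1, 2, 3]
Op 13: conn=-23 S1=-27 S2=17 S3=8 blocked=[1, 2, 3]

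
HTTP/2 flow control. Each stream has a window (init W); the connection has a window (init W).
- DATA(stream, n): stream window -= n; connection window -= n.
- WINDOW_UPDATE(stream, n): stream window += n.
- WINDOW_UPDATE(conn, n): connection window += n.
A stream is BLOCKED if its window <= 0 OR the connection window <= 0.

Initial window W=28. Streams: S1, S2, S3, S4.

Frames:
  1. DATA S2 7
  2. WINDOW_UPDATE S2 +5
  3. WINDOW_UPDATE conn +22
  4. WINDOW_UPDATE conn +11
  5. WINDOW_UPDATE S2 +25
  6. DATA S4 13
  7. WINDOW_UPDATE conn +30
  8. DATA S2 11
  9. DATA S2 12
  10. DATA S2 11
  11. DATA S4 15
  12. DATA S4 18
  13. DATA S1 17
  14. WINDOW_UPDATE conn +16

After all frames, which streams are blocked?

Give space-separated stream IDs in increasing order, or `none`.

Answer: S4

Derivation:
Op 1: conn=21 S1=28 S2=21 S3=28 S4=28 blocked=[]
Op 2: conn=21 S1=28 S2=26 S3=28 S4=28 blocked=[]
Op 3: conn=43 S1=28 S2=26 S3=28 S4=28 blocked=[]
Op 4: conn=54 S1=28 S2=26 S3=28 S4=28 blocked=[]
Op 5: conn=54 S1=28 S2=51 S3=28 S4=28 blocked=[]
Op 6: conn=41 S1=28 S2=51 S3=28 S4=15 blocked=[]
Op 7: conn=71 S1=28 S2=51 S3=28 S4=15 blocked=[]
Op 8: conn=60 S1=28 S2=40 S3=28 S4=15 blocked=[]
Op 9: conn=48 S1=28 S2=28 S3=28 S4=15 blocked=[]
Op 10: conn=37 S1=28 S2=17 S3=28 S4=15 blocked=[]
Op 11: conn=22 S1=28 S2=17 S3=28 S4=0 blocked=[4]
Op 12: conn=4 S1=28 S2=17 S3=28 S4=-18 blocked=[4]
Op 13: conn=-13 S1=11 S2=17 S3=28 S4=-18 blocked=[1, 2, 3, 4]
Op 14: conn=3 S1=11 S2=17 S3=28 S4=-18 blocked=[4]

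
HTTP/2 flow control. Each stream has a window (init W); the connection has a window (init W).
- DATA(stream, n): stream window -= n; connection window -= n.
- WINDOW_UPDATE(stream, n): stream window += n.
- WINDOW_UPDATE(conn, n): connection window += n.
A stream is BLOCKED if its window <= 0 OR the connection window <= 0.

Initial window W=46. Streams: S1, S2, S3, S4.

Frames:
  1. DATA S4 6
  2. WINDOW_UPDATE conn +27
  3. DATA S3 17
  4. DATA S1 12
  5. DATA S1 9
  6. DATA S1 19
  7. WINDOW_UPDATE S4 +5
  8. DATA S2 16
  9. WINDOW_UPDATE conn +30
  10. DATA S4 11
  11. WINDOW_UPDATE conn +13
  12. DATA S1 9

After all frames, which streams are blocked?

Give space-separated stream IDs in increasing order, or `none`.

Op 1: conn=40 S1=46 S2=46 S3=46 S4=40 blocked=[]
Op 2: conn=67 S1=46 S2=46 S3=46 S4=40 blocked=[]
Op 3: conn=50 S1=46 S2=46 S3=29 S4=40 blocked=[]
Op 4: conn=38 S1=34 S2=46 S3=29 S4=40 blocked=[]
Op 5: conn=29 S1=25 S2=46 S3=29 S4=40 blocked=[]
Op 6: conn=10 S1=6 S2=46 S3=29 S4=40 blocked=[]
Op 7: conn=10 S1=6 S2=46 S3=29 S4=45 blocked=[]
Op 8: conn=-6 S1=6 S2=30 S3=29 S4=45 blocked=[1, 2, 3, 4]
Op 9: conn=24 S1=6 S2=30 S3=29 S4=45 blocked=[]
Op 10: conn=13 S1=6 S2=30 S3=29 S4=34 blocked=[]
Op 11: conn=26 S1=6 S2=30 S3=29 S4=34 blocked=[]
Op 12: conn=17 S1=-3 S2=30 S3=29 S4=34 blocked=[1]

Answer: S1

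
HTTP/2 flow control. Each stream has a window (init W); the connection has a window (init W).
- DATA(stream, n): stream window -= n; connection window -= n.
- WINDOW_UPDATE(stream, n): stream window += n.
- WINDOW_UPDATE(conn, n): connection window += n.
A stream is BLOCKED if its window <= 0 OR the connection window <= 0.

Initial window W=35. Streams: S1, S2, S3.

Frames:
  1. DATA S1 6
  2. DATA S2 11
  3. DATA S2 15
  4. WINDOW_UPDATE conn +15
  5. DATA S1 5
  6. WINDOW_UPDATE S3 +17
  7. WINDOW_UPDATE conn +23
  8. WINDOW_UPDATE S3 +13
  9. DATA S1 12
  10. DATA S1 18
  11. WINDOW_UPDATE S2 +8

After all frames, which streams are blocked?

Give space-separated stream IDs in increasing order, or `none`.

Answer: S1

Derivation:
Op 1: conn=29 S1=29 S2=35 S3=35 blocked=[]
Op 2: conn=18 S1=29 S2=24 S3=35 blocked=[]
Op 3: conn=3 S1=29 S2=9 S3=35 blocked=[]
Op 4: conn=18 S1=29 S2=9 S3=35 blocked=[]
Op 5: conn=13 S1=24 S2=9 S3=35 blocked=[]
Op 6: conn=13 S1=24 S2=9 S3=52 blocked=[]
Op 7: conn=36 S1=24 S2=9 S3=52 blocked=[]
Op 8: conn=36 S1=24 S2=9 S3=65 blocked=[]
Op 9: conn=24 S1=12 S2=9 S3=65 blocked=[]
Op 10: conn=6 S1=-6 S2=9 S3=65 blocked=[1]
Op 11: conn=6 S1=-6 S2=17 S3=65 blocked=[1]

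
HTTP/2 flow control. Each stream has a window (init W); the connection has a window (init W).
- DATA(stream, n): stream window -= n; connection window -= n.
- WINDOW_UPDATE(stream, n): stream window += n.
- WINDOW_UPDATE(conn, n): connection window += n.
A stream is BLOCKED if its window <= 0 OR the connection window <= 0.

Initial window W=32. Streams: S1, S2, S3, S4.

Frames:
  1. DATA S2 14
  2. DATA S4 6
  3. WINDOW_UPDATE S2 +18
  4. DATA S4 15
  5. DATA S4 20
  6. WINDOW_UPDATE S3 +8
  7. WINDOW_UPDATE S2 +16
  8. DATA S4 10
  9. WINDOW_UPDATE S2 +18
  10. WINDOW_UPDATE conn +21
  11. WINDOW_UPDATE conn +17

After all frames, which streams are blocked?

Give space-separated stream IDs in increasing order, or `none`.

Answer: S4

Derivation:
Op 1: conn=18 S1=32 S2=18 S3=32 S4=32 blocked=[]
Op 2: conn=12 S1=32 S2=18 S3=32 S4=26 blocked=[]
Op 3: conn=12 S1=32 S2=36 S3=32 S4=26 blocked=[]
Op 4: conn=-3 S1=32 S2=36 S3=32 S4=11 blocked=[1, 2, 3, 4]
Op 5: conn=-23 S1=32 S2=36 S3=32 S4=-9 blocked=[1, 2, 3, 4]
Op 6: conn=-23 S1=32 S2=36 S3=40 S4=-9 blocked=[1, 2, 3, 4]
Op 7: conn=-23 S1=32 S2=52 S3=40 S4=-9 blocked=[1, 2, 3, 4]
Op 8: conn=-33 S1=32 S2=52 S3=40 S4=-19 blocked=[1, 2, 3, 4]
Op 9: conn=-33 S1=32 S2=70 S3=40 S4=-19 blocked=[1, 2, 3, 4]
Op 10: conn=-12 S1=32 S2=70 S3=40 S4=-19 blocked=[1, 2, 3, 4]
Op 11: conn=5 S1=32 S2=70 S3=40 S4=-19 blocked=[4]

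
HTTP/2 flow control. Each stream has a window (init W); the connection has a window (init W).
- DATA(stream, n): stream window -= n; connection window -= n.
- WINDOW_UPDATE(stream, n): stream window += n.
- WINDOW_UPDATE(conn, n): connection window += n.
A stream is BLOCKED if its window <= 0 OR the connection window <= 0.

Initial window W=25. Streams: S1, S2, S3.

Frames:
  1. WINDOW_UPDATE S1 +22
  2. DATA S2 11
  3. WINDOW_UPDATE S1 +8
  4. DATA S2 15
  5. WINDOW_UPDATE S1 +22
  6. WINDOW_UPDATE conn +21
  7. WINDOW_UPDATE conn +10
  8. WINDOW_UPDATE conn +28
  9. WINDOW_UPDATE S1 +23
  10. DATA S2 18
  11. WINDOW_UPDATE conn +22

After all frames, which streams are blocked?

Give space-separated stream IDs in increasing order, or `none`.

Answer: S2

Derivation:
Op 1: conn=25 S1=47 S2=25 S3=25 blocked=[]
Op 2: conn=14 S1=47 S2=14 S3=25 blocked=[]
Op 3: conn=14 S1=55 S2=14 S3=25 blocked=[]
Op 4: conn=-1 S1=55 S2=-1 S3=25 blocked=[1, 2, 3]
Op 5: conn=-1 S1=77 S2=-1 S3=25 blocked=[1, 2, 3]
Op 6: conn=20 S1=77 S2=-1 S3=25 blocked=[2]
Op 7: conn=30 S1=77 S2=-1 S3=25 blocked=[2]
Op 8: conn=58 S1=77 S2=-1 S3=25 blocked=[2]
Op 9: conn=58 S1=100 S2=-1 S3=25 blocked=[2]
Op 10: conn=40 S1=100 S2=-19 S3=25 blocked=[2]
Op 11: conn=62 S1=100 S2=-19 S3=25 blocked=[2]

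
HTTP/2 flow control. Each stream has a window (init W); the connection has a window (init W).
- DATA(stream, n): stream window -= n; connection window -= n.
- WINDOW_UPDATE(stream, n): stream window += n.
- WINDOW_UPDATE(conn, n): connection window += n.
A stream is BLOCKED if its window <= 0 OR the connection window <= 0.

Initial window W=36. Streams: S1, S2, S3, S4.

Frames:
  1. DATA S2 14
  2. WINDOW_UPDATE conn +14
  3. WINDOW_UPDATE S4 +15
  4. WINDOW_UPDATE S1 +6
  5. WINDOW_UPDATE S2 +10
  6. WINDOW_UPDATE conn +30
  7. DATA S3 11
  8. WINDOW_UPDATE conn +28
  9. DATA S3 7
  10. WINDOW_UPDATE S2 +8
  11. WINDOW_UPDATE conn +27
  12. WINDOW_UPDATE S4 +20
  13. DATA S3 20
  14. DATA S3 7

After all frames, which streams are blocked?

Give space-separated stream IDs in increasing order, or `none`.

Answer: S3

Derivation:
Op 1: conn=22 S1=36 S2=22 S3=36 S4=36 blocked=[]
Op 2: conn=36 S1=36 S2=22 S3=36 S4=36 blocked=[]
Op 3: conn=36 S1=36 S2=22 S3=36 S4=51 blocked=[]
Op 4: conn=36 S1=42 S2=22 S3=36 S4=51 blocked=[]
Op 5: conn=36 S1=42 S2=32 S3=36 S4=51 blocked=[]
Op 6: conn=66 S1=42 S2=32 S3=36 S4=51 blocked=[]
Op 7: conn=55 S1=42 S2=32 S3=25 S4=51 blocked=[]
Op 8: conn=83 S1=42 S2=32 S3=25 S4=51 blocked=[]
Op 9: conn=76 S1=42 S2=32 S3=18 S4=51 blocked=[]
Op 10: conn=76 S1=42 S2=40 S3=18 S4=51 blocked=[]
Op 11: conn=103 S1=42 S2=40 S3=18 S4=51 blocked=[]
Op 12: conn=103 S1=42 S2=40 S3=18 S4=71 blocked=[]
Op 13: conn=83 S1=42 S2=40 S3=-2 S4=71 blocked=[3]
Op 14: conn=76 S1=42 S2=40 S3=-9 S4=71 blocked=[3]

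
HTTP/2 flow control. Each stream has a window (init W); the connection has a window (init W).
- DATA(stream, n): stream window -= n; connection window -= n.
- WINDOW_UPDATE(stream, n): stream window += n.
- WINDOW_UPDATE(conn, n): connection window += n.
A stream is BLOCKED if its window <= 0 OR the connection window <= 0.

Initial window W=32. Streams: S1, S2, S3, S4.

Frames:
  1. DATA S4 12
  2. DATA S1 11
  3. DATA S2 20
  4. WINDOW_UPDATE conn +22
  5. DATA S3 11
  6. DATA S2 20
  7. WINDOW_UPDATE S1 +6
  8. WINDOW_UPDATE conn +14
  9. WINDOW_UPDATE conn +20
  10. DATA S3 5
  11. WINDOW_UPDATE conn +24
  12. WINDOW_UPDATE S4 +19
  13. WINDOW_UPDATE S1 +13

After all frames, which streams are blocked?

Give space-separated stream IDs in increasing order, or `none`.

Answer: S2

Derivation:
Op 1: conn=20 S1=32 S2=32 S3=32 S4=20 blocked=[]
Op 2: conn=9 S1=21 S2=32 S3=32 S4=20 blocked=[]
Op 3: conn=-11 S1=21 S2=12 S3=32 S4=20 blocked=[1, 2, 3, 4]
Op 4: conn=11 S1=21 S2=12 S3=32 S4=20 blocked=[]
Op 5: conn=0 S1=21 S2=12 S3=21 S4=20 blocked=[1, 2, 3, 4]
Op 6: conn=-20 S1=21 S2=-8 S3=21 S4=20 blocked=[1, 2, 3, 4]
Op 7: conn=-20 S1=27 S2=-8 S3=21 S4=20 blocked=[1, 2, 3, 4]
Op 8: conn=-6 S1=27 S2=-8 S3=21 S4=20 blocked=[1, 2, 3, 4]
Op 9: conn=14 S1=27 S2=-8 S3=21 S4=20 blocked=[2]
Op 10: conn=9 S1=27 S2=-8 S3=16 S4=20 blocked=[2]
Op 11: conn=33 S1=27 S2=-8 S3=16 S4=20 blocked=[2]
Op 12: conn=33 S1=27 S2=-8 S3=16 S4=39 blocked=[2]
Op 13: conn=33 S1=40 S2=-8 S3=16 S4=39 blocked=[2]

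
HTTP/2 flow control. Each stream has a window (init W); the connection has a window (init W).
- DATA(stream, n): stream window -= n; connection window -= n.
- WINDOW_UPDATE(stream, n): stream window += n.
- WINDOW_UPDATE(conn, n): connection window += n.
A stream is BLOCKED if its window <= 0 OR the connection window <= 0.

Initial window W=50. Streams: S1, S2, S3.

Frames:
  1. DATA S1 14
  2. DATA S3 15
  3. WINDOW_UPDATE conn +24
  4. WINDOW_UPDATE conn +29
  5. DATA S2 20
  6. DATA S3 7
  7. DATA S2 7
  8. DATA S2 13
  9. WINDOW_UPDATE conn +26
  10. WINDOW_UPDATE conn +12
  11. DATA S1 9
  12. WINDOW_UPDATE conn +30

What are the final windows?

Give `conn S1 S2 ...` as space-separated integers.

Op 1: conn=36 S1=36 S2=50 S3=50 blocked=[]
Op 2: conn=21 S1=36 S2=50 S3=35 blocked=[]
Op 3: conn=45 S1=36 S2=50 S3=35 blocked=[]
Op 4: conn=74 S1=36 S2=50 S3=35 blocked=[]
Op 5: conn=54 S1=36 S2=30 S3=35 blocked=[]
Op 6: conn=47 S1=36 S2=30 S3=28 blocked=[]
Op 7: conn=40 S1=36 S2=23 S3=28 blocked=[]
Op 8: conn=27 S1=36 S2=10 S3=28 blocked=[]
Op 9: conn=53 S1=36 S2=10 S3=28 blocked=[]
Op 10: conn=65 S1=36 S2=10 S3=28 blocked=[]
Op 11: conn=56 S1=27 S2=10 S3=28 blocked=[]
Op 12: conn=86 S1=27 S2=10 S3=28 blocked=[]

Answer: 86 27 10 28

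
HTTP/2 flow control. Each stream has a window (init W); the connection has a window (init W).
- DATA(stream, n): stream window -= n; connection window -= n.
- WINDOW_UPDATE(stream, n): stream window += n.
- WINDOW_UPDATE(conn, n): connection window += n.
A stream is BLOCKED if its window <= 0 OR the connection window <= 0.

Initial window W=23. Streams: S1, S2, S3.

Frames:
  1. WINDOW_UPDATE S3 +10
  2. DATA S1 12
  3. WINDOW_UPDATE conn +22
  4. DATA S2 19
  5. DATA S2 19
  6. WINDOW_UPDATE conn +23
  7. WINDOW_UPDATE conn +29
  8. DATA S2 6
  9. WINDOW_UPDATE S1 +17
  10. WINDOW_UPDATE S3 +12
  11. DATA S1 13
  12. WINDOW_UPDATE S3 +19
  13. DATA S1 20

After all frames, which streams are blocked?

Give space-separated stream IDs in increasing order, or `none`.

Op 1: conn=23 S1=23 S2=23 S3=33 blocked=[]
Op 2: conn=11 S1=11 S2=23 S3=33 blocked=[]
Op 3: conn=33 S1=11 S2=23 S3=33 blocked=[]
Op 4: conn=14 S1=11 S2=4 S3=33 blocked=[]
Op 5: conn=-5 S1=11 S2=-15 S3=33 blocked=[1, 2, 3]
Op 6: conn=18 S1=11 S2=-15 S3=33 blocked=[2]
Op 7: conn=47 S1=11 S2=-15 S3=33 blocked=[2]
Op 8: conn=41 S1=11 S2=-21 S3=33 blocked=[2]
Op 9: conn=41 S1=28 S2=-21 S3=33 blocked=[2]
Op 10: conn=41 S1=28 S2=-21 S3=45 blocked=[2]
Op 11: conn=28 S1=15 S2=-21 S3=45 blocked=[2]
Op 12: conn=28 S1=15 S2=-21 S3=64 blocked=[2]
Op 13: conn=8 S1=-5 S2=-21 S3=64 blocked=[1, 2]

Answer: S1 S2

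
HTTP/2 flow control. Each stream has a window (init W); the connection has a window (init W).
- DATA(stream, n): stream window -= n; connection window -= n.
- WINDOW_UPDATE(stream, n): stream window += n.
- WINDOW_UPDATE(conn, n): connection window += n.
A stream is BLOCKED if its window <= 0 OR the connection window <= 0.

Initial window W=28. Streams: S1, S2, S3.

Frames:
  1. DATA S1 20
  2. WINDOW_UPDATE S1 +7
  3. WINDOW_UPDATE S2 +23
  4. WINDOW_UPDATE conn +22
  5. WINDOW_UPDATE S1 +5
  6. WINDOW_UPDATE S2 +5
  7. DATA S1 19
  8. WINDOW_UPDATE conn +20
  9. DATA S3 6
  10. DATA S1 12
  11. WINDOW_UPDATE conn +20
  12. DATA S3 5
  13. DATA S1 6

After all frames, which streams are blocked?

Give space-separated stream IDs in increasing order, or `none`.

Op 1: conn=8 S1=8 S2=28 S3=28 blocked=[]
Op 2: conn=8 S1=15 S2=28 S3=28 blocked=[]
Op 3: conn=8 S1=15 S2=51 S3=28 blocked=[]
Op 4: conn=30 S1=15 S2=51 S3=28 blocked=[]
Op 5: conn=30 S1=20 S2=51 S3=28 blocked=[]
Op 6: conn=30 S1=20 S2=56 S3=28 blocked=[]
Op 7: conn=11 S1=1 S2=56 S3=28 blocked=[]
Op 8: conn=31 S1=1 S2=56 S3=28 blocked=[]
Op 9: conn=25 S1=1 S2=56 S3=22 blocked=[]
Op 10: conn=13 S1=-11 S2=56 S3=22 blocked=[1]
Op 11: conn=33 S1=-11 S2=56 S3=22 blocked=[1]
Op 12: conn=28 S1=-11 S2=56 S3=17 blocked=[1]
Op 13: conn=22 S1=-17 S2=56 S3=17 blocked=[1]

Answer: S1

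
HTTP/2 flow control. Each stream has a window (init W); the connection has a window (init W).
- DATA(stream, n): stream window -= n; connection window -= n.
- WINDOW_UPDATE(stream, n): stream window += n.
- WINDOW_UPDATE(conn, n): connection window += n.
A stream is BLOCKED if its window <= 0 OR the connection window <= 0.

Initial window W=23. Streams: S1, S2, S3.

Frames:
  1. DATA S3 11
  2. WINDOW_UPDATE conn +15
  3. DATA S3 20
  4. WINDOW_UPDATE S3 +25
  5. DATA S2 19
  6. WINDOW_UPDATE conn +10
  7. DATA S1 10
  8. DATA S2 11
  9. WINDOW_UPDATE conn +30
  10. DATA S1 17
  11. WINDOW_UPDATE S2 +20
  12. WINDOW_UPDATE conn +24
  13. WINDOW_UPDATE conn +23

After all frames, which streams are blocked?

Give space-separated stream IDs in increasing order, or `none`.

Op 1: conn=12 S1=23 S2=23 S3=12 blocked=[]
Op 2: conn=27 S1=23 S2=23 S3=12 blocked=[]
Op 3: conn=7 S1=23 S2=23 S3=-8 blocked=[3]
Op 4: conn=7 S1=23 S2=23 S3=17 blocked=[]
Op 5: conn=-12 S1=23 S2=4 S3=17 blocked=[1, 2, 3]
Op 6: conn=-2 S1=23 S2=4 S3=17 blocked=[1, 2, 3]
Op 7: conn=-12 S1=13 S2=4 S3=17 blocked=[1, 2, 3]
Op 8: conn=-23 S1=13 S2=-7 S3=17 blocked=[1, 2, 3]
Op 9: conn=7 S1=13 S2=-7 S3=17 blocked=[2]
Op 10: conn=-10 S1=-4 S2=-7 S3=17 blocked=[1, 2, 3]
Op 11: conn=-10 S1=-4 S2=13 S3=17 blocked=[1, 2, 3]
Op 12: conn=14 S1=-4 S2=13 S3=17 blocked=[1]
Op 13: conn=37 S1=-4 S2=13 S3=17 blocked=[1]

Answer: S1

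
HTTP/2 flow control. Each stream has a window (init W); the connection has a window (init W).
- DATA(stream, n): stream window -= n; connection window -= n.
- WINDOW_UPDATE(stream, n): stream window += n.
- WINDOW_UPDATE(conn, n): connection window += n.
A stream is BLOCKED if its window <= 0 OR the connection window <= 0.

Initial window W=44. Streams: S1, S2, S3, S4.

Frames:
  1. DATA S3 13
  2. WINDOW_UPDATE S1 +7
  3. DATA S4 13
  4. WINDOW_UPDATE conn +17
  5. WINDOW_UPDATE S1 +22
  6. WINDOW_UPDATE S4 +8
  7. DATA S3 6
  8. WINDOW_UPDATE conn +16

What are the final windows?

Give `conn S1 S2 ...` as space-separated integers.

Answer: 45 73 44 25 39

Derivation:
Op 1: conn=31 S1=44 S2=44 S3=31 S4=44 blocked=[]
Op 2: conn=31 S1=51 S2=44 S3=31 S4=44 blocked=[]
Op 3: conn=18 S1=51 S2=44 S3=31 S4=31 blocked=[]
Op 4: conn=35 S1=51 S2=44 S3=31 S4=31 blocked=[]
Op 5: conn=35 S1=73 S2=44 S3=31 S4=31 blocked=[]
Op 6: conn=35 S1=73 S2=44 S3=31 S4=39 blocked=[]
Op 7: conn=29 S1=73 S2=44 S3=25 S4=39 blocked=[]
Op 8: conn=45 S1=73 S2=44 S3=25 S4=39 blocked=[]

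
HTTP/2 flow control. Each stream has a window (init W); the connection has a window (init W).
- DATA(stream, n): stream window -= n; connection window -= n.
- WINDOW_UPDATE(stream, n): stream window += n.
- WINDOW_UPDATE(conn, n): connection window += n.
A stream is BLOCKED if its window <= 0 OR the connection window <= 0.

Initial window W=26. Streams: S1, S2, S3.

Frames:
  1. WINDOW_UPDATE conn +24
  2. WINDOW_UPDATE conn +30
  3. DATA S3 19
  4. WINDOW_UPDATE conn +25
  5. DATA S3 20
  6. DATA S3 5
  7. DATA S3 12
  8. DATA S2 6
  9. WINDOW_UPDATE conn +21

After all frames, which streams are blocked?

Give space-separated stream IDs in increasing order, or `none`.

Op 1: conn=50 S1=26 S2=26 S3=26 blocked=[]
Op 2: conn=80 S1=26 S2=26 S3=26 blocked=[]
Op 3: conn=61 S1=26 S2=26 S3=7 blocked=[]
Op 4: conn=86 S1=26 S2=26 S3=7 blocked=[]
Op 5: conn=66 S1=26 S2=26 S3=-13 blocked=[3]
Op 6: conn=61 S1=26 S2=26 S3=-18 blocked=[3]
Op 7: conn=49 S1=26 S2=26 S3=-30 blocked=[3]
Op 8: conn=43 S1=26 S2=20 S3=-30 blocked=[3]
Op 9: conn=64 S1=26 S2=20 S3=-30 blocked=[3]

Answer: S3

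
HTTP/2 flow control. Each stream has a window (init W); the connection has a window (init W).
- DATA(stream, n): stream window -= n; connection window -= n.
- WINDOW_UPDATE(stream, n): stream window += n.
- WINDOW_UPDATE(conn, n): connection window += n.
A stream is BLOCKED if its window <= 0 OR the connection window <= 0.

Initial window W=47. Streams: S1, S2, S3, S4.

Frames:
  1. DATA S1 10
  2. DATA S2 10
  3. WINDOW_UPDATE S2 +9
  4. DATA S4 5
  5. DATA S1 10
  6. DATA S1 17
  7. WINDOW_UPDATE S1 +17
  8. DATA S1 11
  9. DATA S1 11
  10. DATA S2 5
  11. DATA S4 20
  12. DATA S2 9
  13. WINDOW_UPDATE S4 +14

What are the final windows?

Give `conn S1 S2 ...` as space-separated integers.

Answer: -61 5 32 47 36

Derivation:
Op 1: conn=37 S1=37 S2=47 S3=47 S4=47 blocked=[]
Op 2: conn=27 S1=37 S2=37 S3=47 S4=47 blocked=[]
Op 3: conn=27 S1=37 S2=46 S3=47 S4=47 blocked=[]
Op 4: conn=22 S1=37 S2=46 S3=47 S4=42 blocked=[]
Op 5: conn=12 S1=27 S2=46 S3=47 S4=42 blocked=[]
Op 6: conn=-5 S1=10 S2=46 S3=47 S4=42 blocked=[1, 2, 3, 4]
Op 7: conn=-5 S1=27 S2=46 S3=47 S4=42 blocked=[1, 2, 3, 4]
Op 8: conn=-16 S1=16 S2=46 S3=47 S4=42 blocked=[1, 2, 3, 4]
Op 9: conn=-27 S1=5 S2=46 S3=47 S4=42 blocked=[1, 2, 3, 4]
Op 10: conn=-32 S1=5 S2=41 S3=47 S4=42 blocked=[1, 2, 3, 4]
Op 11: conn=-52 S1=5 S2=41 S3=47 S4=22 blocked=[1, 2, 3, 4]
Op 12: conn=-61 S1=5 S2=32 S3=47 S4=22 blocked=[1, 2, 3, 4]
Op 13: conn=-61 S1=5 S2=32 S3=47 S4=36 blocked=[1, 2, 3, 4]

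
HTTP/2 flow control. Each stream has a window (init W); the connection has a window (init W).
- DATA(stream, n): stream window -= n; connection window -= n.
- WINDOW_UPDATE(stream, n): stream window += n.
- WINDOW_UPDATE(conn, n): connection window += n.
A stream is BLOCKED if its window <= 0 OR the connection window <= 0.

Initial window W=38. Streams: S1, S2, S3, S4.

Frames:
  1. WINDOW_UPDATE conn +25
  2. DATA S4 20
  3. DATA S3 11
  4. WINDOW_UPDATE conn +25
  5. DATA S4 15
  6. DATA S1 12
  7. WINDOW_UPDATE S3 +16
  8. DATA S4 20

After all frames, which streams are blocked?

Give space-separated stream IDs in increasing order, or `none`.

Answer: S4

Derivation:
Op 1: conn=63 S1=38 S2=38 S3=38 S4=38 blocked=[]
Op 2: conn=43 S1=38 S2=38 S3=38 S4=18 blocked=[]
Op 3: conn=32 S1=38 S2=38 S3=27 S4=18 blocked=[]
Op 4: conn=57 S1=38 S2=38 S3=27 S4=18 blocked=[]
Op 5: conn=42 S1=38 S2=38 S3=27 S4=3 blocked=[]
Op 6: conn=30 S1=26 S2=38 S3=27 S4=3 blocked=[]
Op 7: conn=30 S1=26 S2=38 S3=43 S4=3 blocked=[]
Op 8: conn=10 S1=26 S2=38 S3=43 S4=-17 blocked=[4]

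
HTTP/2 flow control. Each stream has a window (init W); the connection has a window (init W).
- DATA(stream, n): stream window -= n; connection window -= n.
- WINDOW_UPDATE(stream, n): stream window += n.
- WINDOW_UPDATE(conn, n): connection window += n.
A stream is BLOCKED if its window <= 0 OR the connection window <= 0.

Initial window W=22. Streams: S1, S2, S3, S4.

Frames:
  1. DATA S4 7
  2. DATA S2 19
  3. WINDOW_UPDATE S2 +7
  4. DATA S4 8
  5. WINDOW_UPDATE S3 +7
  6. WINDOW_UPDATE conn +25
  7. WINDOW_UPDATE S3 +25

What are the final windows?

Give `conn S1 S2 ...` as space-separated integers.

Answer: 13 22 10 54 7

Derivation:
Op 1: conn=15 S1=22 S2=22 S3=22 S4=15 blocked=[]
Op 2: conn=-4 S1=22 S2=3 S3=22 S4=15 blocked=[1, 2, 3, 4]
Op 3: conn=-4 S1=22 S2=10 S3=22 S4=15 blocked=[1, 2, 3, 4]
Op 4: conn=-12 S1=22 S2=10 S3=22 S4=7 blocked=[1, 2, 3, 4]
Op 5: conn=-12 S1=22 S2=10 S3=29 S4=7 blocked=[1, 2, 3, 4]
Op 6: conn=13 S1=22 S2=10 S3=29 S4=7 blocked=[]
Op 7: conn=13 S1=22 S2=10 S3=54 S4=7 blocked=[]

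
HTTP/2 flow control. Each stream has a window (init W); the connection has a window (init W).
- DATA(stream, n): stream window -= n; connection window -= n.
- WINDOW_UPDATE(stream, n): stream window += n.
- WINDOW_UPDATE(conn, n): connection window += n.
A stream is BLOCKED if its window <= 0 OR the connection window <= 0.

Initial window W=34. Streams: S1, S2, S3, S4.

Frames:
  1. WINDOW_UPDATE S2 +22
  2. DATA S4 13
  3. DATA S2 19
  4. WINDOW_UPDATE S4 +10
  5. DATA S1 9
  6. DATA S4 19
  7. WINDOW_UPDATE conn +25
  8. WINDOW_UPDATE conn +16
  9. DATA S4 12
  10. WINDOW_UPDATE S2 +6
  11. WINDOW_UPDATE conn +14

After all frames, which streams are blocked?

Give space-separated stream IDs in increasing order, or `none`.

Op 1: conn=34 S1=34 S2=56 S3=34 S4=34 blocked=[]
Op 2: conn=21 S1=34 S2=56 S3=34 S4=21 blocked=[]
Op 3: conn=2 S1=34 S2=37 S3=34 S4=21 blocked=[]
Op 4: conn=2 S1=34 S2=37 S3=34 S4=31 blocked=[]
Op 5: conn=-7 S1=25 S2=37 S3=34 S4=31 blocked=[1, 2, 3, 4]
Op 6: conn=-26 S1=25 S2=37 S3=34 S4=12 blocked=[1, 2, 3, 4]
Op 7: conn=-1 S1=25 S2=37 S3=34 S4=12 blocked=[1, 2, 3, 4]
Op 8: conn=15 S1=25 S2=37 S3=34 S4=12 blocked=[]
Op 9: conn=3 S1=25 S2=37 S3=34 S4=0 blocked=[4]
Op 10: conn=3 S1=25 S2=43 S3=34 S4=0 blocked=[4]
Op 11: conn=17 S1=25 S2=43 S3=34 S4=0 blocked=[4]

Answer: S4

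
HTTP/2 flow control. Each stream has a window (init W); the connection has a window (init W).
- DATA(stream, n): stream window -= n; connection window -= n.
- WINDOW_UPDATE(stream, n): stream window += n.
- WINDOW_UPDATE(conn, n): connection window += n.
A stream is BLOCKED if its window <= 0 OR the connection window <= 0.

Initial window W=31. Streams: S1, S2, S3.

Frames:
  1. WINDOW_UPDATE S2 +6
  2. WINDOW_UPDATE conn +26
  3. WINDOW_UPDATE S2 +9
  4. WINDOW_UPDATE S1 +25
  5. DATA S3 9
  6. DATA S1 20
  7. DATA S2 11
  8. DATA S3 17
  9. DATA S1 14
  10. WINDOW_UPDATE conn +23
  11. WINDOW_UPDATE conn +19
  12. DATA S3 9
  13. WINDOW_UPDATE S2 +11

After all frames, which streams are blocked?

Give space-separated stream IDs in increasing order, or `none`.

Answer: S3

Derivation:
Op 1: conn=31 S1=31 S2=37 S3=31 blocked=[]
Op 2: conn=57 S1=31 S2=37 S3=31 blocked=[]
Op 3: conn=57 S1=31 S2=46 S3=31 blocked=[]
Op 4: conn=57 S1=56 S2=46 S3=31 blocked=[]
Op 5: conn=48 S1=56 S2=46 S3=22 blocked=[]
Op 6: conn=28 S1=36 S2=46 S3=22 blocked=[]
Op 7: conn=17 S1=36 S2=35 S3=22 blocked=[]
Op 8: conn=0 S1=36 S2=35 S3=5 blocked=[1, 2, 3]
Op 9: conn=-14 S1=22 S2=35 S3=5 blocked=[1, 2, 3]
Op 10: conn=9 S1=22 S2=35 S3=5 blocked=[]
Op 11: conn=28 S1=22 S2=35 S3=5 blocked=[]
Op 12: conn=19 S1=22 S2=35 S3=-4 blocked=[3]
Op 13: conn=19 S1=22 S2=46 S3=-4 blocked=[3]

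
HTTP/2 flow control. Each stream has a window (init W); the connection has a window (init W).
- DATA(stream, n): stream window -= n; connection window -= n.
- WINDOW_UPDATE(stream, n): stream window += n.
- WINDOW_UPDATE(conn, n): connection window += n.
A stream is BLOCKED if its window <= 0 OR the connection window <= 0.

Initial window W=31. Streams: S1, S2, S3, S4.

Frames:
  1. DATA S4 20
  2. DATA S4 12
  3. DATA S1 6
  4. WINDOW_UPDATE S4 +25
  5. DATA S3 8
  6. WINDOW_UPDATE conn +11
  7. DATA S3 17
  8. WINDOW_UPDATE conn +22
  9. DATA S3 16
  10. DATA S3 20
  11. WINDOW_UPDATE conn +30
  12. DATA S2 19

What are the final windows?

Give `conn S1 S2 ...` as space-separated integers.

Answer: -24 25 12 -30 24

Derivation:
Op 1: conn=11 S1=31 S2=31 S3=31 S4=11 blocked=[]
Op 2: conn=-1 S1=31 S2=31 S3=31 S4=-1 blocked=[1, 2, 3, 4]
Op 3: conn=-7 S1=25 S2=31 S3=31 S4=-1 blocked=[1, 2, 3, 4]
Op 4: conn=-7 S1=25 S2=31 S3=31 S4=24 blocked=[1, 2, 3, 4]
Op 5: conn=-15 S1=25 S2=31 S3=23 S4=24 blocked=[1, 2, 3, 4]
Op 6: conn=-4 S1=25 S2=31 S3=23 S4=24 blocked=[1, 2, 3, 4]
Op 7: conn=-21 S1=25 S2=31 S3=6 S4=24 blocked=[1, 2, 3, 4]
Op 8: conn=1 S1=25 S2=31 S3=6 S4=24 blocked=[]
Op 9: conn=-15 S1=25 S2=31 S3=-10 S4=24 blocked=[1, 2, 3, 4]
Op 10: conn=-35 S1=25 S2=31 S3=-30 S4=24 blocked=[1, 2, 3, 4]
Op 11: conn=-5 S1=25 S2=31 S3=-30 S4=24 blocked=[1, 2, 3, 4]
Op 12: conn=-24 S1=25 S2=12 S3=-30 S4=24 blocked=[1, 2, 3, 4]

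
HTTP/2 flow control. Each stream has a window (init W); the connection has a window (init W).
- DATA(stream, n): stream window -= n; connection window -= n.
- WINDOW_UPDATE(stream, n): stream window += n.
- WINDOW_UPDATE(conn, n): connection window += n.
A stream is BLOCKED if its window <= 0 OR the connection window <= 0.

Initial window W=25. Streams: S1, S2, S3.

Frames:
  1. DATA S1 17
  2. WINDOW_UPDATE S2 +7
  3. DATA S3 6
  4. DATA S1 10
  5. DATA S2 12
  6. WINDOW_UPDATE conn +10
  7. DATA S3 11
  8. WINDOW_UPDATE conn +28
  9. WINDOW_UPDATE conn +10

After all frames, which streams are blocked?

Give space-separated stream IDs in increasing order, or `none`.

Answer: S1

Derivation:
Op 1: conn=8 S1=8 S2=25 S3=25 blocked=[]
Op 2: conn=8 S1=8 S2=32 S3=25 blocked=[]
Op 3: conn=2 S1=8 S2=32 S3=19 blocked=[]
Op 4: conn=-8 S1=-2 S2=32 S3=19 blocked=[1, 2, 3]
Op 5: conn=-20 S1=-2 S2=20 S3=19 blocked=[1, 2, 3]
Op 6: conn=-10 S1=-2 S2=20 S3=19 blocked=[1, 2, 3]
Op 7: conn=-21 S1=-2 S2=20 S3=8 blocked=[1, 2, 3]
Op 8: conn=7 S1=-2 S2=20 S3=8 blocked=[1]
Op 9: conn=17 S1=-2 S2=20 S3=8 blocked=[1]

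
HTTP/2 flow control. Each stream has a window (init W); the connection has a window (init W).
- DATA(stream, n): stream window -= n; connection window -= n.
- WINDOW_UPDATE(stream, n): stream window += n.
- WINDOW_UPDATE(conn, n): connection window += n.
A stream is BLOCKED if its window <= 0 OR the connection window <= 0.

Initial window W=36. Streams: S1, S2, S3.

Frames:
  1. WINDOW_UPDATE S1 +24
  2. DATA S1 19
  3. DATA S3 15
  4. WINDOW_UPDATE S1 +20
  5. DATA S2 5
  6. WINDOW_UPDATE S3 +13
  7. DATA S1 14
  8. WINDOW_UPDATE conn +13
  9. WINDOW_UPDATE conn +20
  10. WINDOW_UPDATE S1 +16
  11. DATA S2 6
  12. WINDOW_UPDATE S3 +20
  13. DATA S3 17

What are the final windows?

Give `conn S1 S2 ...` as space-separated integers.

Op 1: conn=36 S1=60 S2=36 S3=36 blocked=[]
Op 2: conn=17 S1=41 S2=36 S3=36 blocked=[]
Op 3: conn=2 S1=41 S2=36 S3=21 blocked=[]
Op 4: conn=2 S1=61 S2=36 S3=21 blocked=[]
Op 5: conn=-3 S1=61 S2=31 S3=21 blocked=[1, 2, 3]
Op 6: conn=-3 S1=61 S2=31 S3=34 blocked=[1, 2, 3]
Op 7: conn=-17 S1=47 S2=31 S3=34 blocked=[1, 2, 3]
Op 8: conn=-4 S1=47 S2=31 S3=34 blocked=[1, 2, 3]
Op 9: conn=16 S1=47 S2=31 S3=34 blocked=[]
Op 10: conn=16 S1=63 S2=31 S3=34 blocked=[]
Op 11: conn=10 S1=63 S2=25 S3=34 blocked=[]
Op 12: conn=10 S1=63 S2=25 S3=54 blocked=[]
Op 13: conn=-7 S1=63 S2=25 S3=37 blocked=[1, 2, 3]

Answer: -7 63 25 37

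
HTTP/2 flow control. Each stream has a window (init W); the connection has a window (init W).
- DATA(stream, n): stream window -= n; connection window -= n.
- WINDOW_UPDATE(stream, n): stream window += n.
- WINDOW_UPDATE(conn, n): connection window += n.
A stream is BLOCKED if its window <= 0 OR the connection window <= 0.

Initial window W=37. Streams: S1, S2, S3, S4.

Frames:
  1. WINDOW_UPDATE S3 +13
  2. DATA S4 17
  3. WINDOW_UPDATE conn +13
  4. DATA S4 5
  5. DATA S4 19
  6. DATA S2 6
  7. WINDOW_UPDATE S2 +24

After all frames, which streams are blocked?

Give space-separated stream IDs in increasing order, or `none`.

Answer: S4

Derivation:
Op 1: conn=37 S1=37 S2=37 S3=50 S4=37 blocked=[]
Op 2: conn=20 S1=37 S2=37 S3=50 S4=20 blocked=[]
Op 3: conn=33 S1=37 S2=37 S3=50 S4=20 blocked=[]
Op 4: conn=28 S1=37 S2=37 S3=50 S4=15 blocked=[]
Op 5: conn=9 S1=37 S2=37 S3=50 S4=-4 blocked=[4]
Op 6: conn=3 S1=37 S2=31 S3=50 S4=-4 blocked=[4]
Op 7: conn=3 S1=37 S2=55 S3=50 S4=-4 blocked=[4]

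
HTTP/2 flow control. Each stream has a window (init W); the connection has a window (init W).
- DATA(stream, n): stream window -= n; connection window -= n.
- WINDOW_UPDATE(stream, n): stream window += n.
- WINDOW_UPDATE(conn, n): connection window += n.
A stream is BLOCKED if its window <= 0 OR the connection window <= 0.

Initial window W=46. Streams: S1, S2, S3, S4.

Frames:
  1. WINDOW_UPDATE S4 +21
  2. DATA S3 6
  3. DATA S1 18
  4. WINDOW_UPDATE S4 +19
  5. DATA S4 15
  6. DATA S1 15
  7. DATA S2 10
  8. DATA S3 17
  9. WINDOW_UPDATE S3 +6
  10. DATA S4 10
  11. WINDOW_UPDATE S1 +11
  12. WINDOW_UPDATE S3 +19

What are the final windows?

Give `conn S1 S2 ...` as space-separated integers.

Op 1: conn=46 S1=46 S2=46 S3=46 S4=67 blocked=[]
Op 2: conn=40 S1=46 S2=46 S3=40 S4=67 blocked=[]
Op 3: conn=22 S1=28 S2=46 S3=40 S4=67 blocked=[]
Op 4: conn=22 S1=28 S2=46 S3=40 S4=86 blocked=[]
Op 5: conn=7 S1=28 S2=46 S3=40 S4=71 blocked=[]
Op 6: conn=-8 S1=13 S2=46 S3=40 S4=71 blocked=[1, 2, 3, 4]
Op 7: conn=-18 S1=13 S2=36 S3=40 S4=71 blocked=[1, 2, 3, 4]
Op 8: conn=-35 S1=13 S2=36 S3=23 S4=71 blocked=[1, 2, 3, 4]
Op 9: conn=-35 S1=13 S2=36 S3=29 S4=71 blocked=[1, 2, 3, 4]
Op 10: conn=-45 S1=13 S2=36 S3=29 S4=61 blocked=[1, 2, 3, 4]
Op 11: conn=-45 S1=24 S2=36 S3=29 S4=61 blocked=[1, 2, 3, 4]
Op 12: conn=-45 S1=24 S2=36 S3=48 S4=61 blocked=[1, 2, 3, 4]

Answer: -45 24 36 48 61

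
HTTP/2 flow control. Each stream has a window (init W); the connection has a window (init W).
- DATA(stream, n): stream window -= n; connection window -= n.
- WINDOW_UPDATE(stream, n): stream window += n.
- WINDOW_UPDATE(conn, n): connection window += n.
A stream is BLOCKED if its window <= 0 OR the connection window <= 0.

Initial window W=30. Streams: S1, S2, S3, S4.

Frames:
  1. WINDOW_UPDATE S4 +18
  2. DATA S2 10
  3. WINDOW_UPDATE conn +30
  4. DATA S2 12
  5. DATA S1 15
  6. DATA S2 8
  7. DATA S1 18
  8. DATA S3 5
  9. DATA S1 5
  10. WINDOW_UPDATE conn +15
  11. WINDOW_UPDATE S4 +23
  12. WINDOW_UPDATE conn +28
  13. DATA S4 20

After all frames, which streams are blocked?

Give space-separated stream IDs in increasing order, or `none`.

Op 1: conn=30 S1=30 S2=30 S3=30 S4=48 blocked=[]
Op 2: conn=20 S1=30 S2=20 S3=30 S4=48 blocked=[]
Op 3: conn=50 S1=30 S2=20 S3=30 S4=48 blocked=[]
Op 4: conn=38 S1=30 S2=8 S3=30 S4=48 blocked=[]
Op 5: conn=23 S1=15 S2=8 S3=30 S4=48 blocked=[]
Op 6: conn=15 S1=15 S2=0 S3=30 S4=48 blocked=[2]
Op 7: conn=-3 S1=-3 S2=0 S3=30 S4=48 blocked=[1, 2, 3, 4]
Op 8: conn=-8 S1=-3 S2=0 S3=25 S4=48 blocked=[1, 2, 3, 4]
Op 9: conn=-13 S1=-8 S2=0 S3=25 S4=48 blocked=[1, 2, 3, 4]
Op 10: conn=2 S1=-8 S2=0 S3=25 S4=48 blocked=[1, 2]
Op 11: conn=2 S1=-8 S2=0 S3=25 S4=71 blocked=[1, 2]
Op 12: conn=30 S1=-8 S2=0 S3=25 S4=71 blocked=[1, 2]
Op 13: conn=10 S1=-8 S2=0 S3=25 S4=51 blocked=[1, 2]

Answer: S1 S2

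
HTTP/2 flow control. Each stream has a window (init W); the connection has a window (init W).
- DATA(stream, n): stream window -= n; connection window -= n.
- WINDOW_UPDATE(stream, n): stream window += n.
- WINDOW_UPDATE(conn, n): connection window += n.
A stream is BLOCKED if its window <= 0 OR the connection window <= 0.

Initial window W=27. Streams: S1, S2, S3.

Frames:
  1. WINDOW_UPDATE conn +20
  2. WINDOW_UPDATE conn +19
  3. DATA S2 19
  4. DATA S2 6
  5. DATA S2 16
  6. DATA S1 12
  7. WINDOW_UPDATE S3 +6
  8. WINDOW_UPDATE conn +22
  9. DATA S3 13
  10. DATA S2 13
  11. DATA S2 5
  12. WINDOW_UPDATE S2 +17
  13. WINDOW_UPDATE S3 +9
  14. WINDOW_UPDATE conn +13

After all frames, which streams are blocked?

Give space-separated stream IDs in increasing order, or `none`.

Answer: S2

Derivation:
Op 1: conn=47 S1=27 S2=27 S3=27 blocked=[]
Op 2: conn=66 S1=27 S2=27 S3=27 blocked=[]
Op 3: conn=47 S1=27 S2=8 S3=27 blocked=[]
Op 4: conn=41 S1=27 S2=2 S3=27 blocked=[]
Op 5: conn=25 S1=27 S2=-14 S3=27 blocked=[2]
Op 6: conn=13 S1=15 S2=-14 S3=27 blocked=[2]
Op 7: conn=13 S1=15 S2=-14 S3=33 blocked=[2]
Op 8: conn=35 S1=15 S2=-14 S3=33 blocked=[2]
Op 9: conn=22 S1=15 S2=-14 S3=20 blocked=[2]
Op 10: conn=9 S1=15 S2=-27 S3=20 blocked=[2]
Op 11: conn=4 S1=15 S2=-32 S3=20 blocked=[2]
Op 12: conn=4 S1=15 S2=-15 S3=20 blocked=[2]
Op 13: conn=4 S1=15 S2=-15 S3=29 blocked=[2]
Op 14: conn=17 S1=15 S2=-15 S3=29 blocked=[2]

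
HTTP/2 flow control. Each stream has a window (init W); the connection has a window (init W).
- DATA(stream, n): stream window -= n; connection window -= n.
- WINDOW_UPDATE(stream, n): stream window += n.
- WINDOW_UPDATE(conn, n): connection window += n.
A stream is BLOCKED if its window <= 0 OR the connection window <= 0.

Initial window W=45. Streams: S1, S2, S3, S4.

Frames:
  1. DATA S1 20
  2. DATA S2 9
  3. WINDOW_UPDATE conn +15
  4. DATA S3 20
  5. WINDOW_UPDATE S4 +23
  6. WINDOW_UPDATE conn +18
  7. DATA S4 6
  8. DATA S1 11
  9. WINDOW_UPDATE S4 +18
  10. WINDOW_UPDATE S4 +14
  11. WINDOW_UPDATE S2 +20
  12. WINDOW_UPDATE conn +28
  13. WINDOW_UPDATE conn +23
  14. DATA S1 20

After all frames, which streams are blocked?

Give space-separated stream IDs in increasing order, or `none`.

Answer: S1

Derivation:
Op 1: conn=25 S1=25 S2=45 S3=45 S4=45 blocked=[]
Op 2: conn=16 S1=25 S2=36 S3=45 S4=45 blocked=[]
Op 3: conn=31 S1=25 S2=36 S3=45 S4=45 blocked=[]
Op 4: conn=11 S1=25 S2=36 S3=25 S4=45 blocked=[]
Op 5: conn=11 S1=25 S2=36 S3=25 S4=68 blocked=[]
Op 6: conn=29 S1=25 S2=36 S3=25 S4=68 blocked=[]
Op 7: conn=23 S1=25 S2=36 S3=25 S4=62 blocked=[]
Op 8: conn=12 S1=14 S2=36 S3=25 S4=62 blocked=[]
Op 9: conn=12 S1=14 S2=36 S3=25 S4=80 blocked=[]
Op 10: conn=12 S1=14 S2=36 S3=25 S4=94 blocked=[]
Op 11: conn=12 S1=14 S2=56 S3=25 S4=94 blocked=[]
Op 12: conn=40 S1=14 S2=56 S3=25 S4=94 blocked=[]
Op 13: conn=63 S1=14 S2=56 S3=25 S4=94 blocked=[]
Op 14: conn=43 S1=-6 S2=56 S3=25 S4=94 blocked=[1]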